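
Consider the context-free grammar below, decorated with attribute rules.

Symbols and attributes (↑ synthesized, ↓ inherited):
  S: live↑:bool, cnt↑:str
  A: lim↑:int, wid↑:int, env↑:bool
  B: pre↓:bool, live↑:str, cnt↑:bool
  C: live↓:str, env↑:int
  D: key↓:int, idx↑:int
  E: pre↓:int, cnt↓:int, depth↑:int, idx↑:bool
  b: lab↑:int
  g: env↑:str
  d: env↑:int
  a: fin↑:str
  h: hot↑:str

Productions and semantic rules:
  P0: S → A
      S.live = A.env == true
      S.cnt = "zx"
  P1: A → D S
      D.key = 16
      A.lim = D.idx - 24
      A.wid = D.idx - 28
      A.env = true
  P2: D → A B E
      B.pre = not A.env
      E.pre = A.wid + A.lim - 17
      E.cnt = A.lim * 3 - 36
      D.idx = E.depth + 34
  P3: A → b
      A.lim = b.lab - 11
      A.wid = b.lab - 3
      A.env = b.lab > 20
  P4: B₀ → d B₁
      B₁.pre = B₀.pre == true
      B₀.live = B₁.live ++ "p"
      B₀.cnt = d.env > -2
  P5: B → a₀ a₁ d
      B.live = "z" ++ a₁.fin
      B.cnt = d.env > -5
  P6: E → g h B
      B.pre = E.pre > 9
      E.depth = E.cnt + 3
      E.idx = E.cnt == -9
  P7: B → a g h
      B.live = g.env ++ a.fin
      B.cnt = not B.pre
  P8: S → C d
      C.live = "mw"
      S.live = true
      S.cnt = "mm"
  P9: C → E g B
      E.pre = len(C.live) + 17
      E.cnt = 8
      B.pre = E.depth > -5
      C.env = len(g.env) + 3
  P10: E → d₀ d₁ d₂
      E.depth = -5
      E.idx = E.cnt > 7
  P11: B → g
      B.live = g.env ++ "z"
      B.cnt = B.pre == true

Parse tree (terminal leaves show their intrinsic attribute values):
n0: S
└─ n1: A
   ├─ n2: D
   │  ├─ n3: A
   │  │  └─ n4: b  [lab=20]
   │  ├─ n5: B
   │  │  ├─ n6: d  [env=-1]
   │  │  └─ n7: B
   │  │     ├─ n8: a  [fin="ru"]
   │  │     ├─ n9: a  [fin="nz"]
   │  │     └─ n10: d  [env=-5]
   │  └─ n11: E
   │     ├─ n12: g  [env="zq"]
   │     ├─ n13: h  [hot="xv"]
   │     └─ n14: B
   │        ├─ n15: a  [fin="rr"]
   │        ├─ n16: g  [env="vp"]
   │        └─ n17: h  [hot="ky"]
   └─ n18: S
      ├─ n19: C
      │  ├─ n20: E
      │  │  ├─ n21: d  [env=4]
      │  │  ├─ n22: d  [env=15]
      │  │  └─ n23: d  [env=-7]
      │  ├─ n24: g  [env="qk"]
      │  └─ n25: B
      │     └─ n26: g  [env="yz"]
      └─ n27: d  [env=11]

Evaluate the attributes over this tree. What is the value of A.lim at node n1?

4

1. n2.key = 16  [16]
2. n4.lab = 20  [terminal]
3. n3.lim = 9  [b.lab - 11]
4. n3.wid = 17  [b.lab - 3]
5. n3.env = false  [b.lab > 20]
6. n5.pre = true  [not A.env]
7. n6.env = -1  [terminal]
8. n7.pre = true  [B₀.pre == true]
9. n8.fin = "ru"  [terminal]
10. n9.fin = "nz"  [terminal]
11. n10.env = -5  [terminal]
12. n7.live = "znz"  ["z" ++ a₁.fin]
13. n7.cnt = false  [d.env > -5]
14. n5.live = "znzp"  [B₁.live ++ "p"]
15. n5.cnt = true  [d.env > -2]
16. n11.pre = 9  [A.wid + A.lim - 17]
17. n11.cnt = -9  [A.lim * 3 - 36]
18. n12.env = "zq"  [terminal]
19. n13.hot = "xv"  [terminal]
20. n14.pre = false  [E.pre > 9]
21. n15.fin = "rr"  [terminal]
22. n16.env = "vp"  [terminal]
23. n17.hot = "ky"  [terminal]
24. n14.live = "vprr"  [g.env ++ a.fin]
25. n14.cnt = true  [not B.pre]
26. n11.depth = -6  [E.cnt + 3]
27. n11.idx = true  [E.cnt == -9]
28. n2.idx = 28  [E.depth + 34]
29. n19.live = "mw"  ["mw"]
30. n20.pre = 19  [len(C.live) + 17]
31. n20.cnt = 8  [8]
32. n21.env = 4  [terminal]
33. n22.env = 15  [terminal]
34. n23.env = -7  [terminal]
35. n20.depth = -5  [-5]
36. n20.idx = true  [E.cnt > 7]
37. n24.env = "qk"  [terminal]
38. n25.pre = false  [E.depth > -5]
39. n26.env = "yz"  [terminal]
40. n25.live = "yzz"  [g.env ++ "z"]
41. n25.cnt = false  [B.pre == true]
42. n19.env = 5  [len(g.env) + 3]
43. n27.env = 11  [terminal]
44. n18.live = true  [true]
45. n18.cnt = "mm"  ["mm"]
46. n1.lim = 4  [D.idx - 24]
47. n1.wid = 0  [D.idx - 28]
48. n1.env = true  [true]
49. n0.live = true  [A.env == true]
50. n0.cnt = "zx"  ["zx"]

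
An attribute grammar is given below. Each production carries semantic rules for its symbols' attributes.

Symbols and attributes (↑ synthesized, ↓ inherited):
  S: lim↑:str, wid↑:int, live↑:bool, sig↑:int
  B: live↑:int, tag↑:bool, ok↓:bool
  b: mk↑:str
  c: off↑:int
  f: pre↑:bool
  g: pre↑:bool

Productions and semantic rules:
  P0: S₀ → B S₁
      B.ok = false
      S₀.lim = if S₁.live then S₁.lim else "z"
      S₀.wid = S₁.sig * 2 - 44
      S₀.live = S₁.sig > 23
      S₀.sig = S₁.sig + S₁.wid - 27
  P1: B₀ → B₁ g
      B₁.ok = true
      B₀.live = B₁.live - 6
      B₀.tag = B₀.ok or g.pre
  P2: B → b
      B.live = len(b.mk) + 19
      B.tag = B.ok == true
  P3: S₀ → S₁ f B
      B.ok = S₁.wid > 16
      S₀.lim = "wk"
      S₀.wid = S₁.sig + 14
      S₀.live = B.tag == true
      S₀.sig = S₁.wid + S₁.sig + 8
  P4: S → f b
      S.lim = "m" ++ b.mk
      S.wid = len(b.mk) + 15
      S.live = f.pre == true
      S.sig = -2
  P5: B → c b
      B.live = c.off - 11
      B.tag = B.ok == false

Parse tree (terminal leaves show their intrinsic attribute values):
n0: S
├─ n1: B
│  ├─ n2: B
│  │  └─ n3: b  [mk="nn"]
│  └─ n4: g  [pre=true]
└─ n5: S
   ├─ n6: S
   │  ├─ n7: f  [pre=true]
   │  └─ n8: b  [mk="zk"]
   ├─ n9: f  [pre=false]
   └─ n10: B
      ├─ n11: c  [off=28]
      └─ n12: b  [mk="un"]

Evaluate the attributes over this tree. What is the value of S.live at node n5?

false

1. n1.ok = false  [false]
2. n2.ok = true  [true]
3. n3.mk = "nn"  [terminal]
4. n2.live = 21  [len(b.mk) + 19]
5. n2.tag = true  [B.ok == true]
6. n4.pre = true  [terminal]
7. n1.live = 15  [B₁.live - 6]
8. n1.tag = true  [B₀.ok or g.pre]
9. n7.pre = true  [terminal]
10. n8.mk = "zk"  [terminal]
11. n6.lim = "mzk"  ["m" ++ b.mk]
12. n6.wid = 17  [len(b.mk) + 15]
13. n6.live = true  [f.pre == true]
14. n6.sig = -2  [-2]
15. n9.pre = false  [terminal]
16. n10.ok = true  [S₁.wid > 16]
17. n11.off = 28  [terminal]
18. n12.mk = "un"  [terminal]
19. n10.live = 17  [c.off - 11]
20. n10.tag = false  [B.ok == false]
21. n5.lim = "wk"  ["wk"]
22. n5.wid = 12  [S₁.sig + 14]
23. n5.live = false  [B.tag == true]
24. n5.sig = 23  [S₁.wid + S₁.sig + 8]
25. n0.lim = "z"  [if S₁.live then S₁.lim else "z"]
26. n0.wid = 2  [S₁.sig * 2 - 44]
27. n0.live = false  [S₁.sig > 23]
28. n0.sig = 8  [S₁.sig + S₁.wid - 27]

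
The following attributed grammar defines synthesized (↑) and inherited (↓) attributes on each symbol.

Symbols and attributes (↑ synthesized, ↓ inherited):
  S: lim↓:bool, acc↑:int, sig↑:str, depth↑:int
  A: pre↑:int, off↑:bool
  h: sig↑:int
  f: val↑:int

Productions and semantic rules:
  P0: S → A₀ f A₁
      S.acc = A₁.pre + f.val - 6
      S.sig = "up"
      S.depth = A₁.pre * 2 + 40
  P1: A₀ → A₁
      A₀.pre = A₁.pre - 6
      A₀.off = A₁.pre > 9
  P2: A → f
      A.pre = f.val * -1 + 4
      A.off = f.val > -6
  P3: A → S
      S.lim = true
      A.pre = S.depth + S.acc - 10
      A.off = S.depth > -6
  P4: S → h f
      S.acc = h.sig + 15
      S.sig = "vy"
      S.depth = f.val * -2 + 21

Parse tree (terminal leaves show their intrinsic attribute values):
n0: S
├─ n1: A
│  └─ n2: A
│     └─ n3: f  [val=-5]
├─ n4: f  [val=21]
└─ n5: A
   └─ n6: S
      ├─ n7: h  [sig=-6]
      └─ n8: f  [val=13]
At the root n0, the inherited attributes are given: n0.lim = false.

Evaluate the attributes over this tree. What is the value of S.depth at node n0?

28

1. n0.lim = false  [given at root]
2. n3.val = -5  [terminal]
3. n2.pre = 9  [f.val * -1 + 4]
4. n2.off = true  [f.val > -6]
5. n1.pre = 3  [A₁.pre - 6]
6. n1.off = false  [A₁.pre > 9]
7. n4.val = 21  [terminal]
8. n6.lim = true  [true]
9. n7.sig = -6  [terminal]
10. n8.val = 13  [terminal]
11. n6.acc = 9  [h.sig + 15]
12. n6.sig = "vy"  ["vy"]
13. n6.depth = -5  [f.val * -2 + 21]
14. n5.pre = -6  [S.depth + S.acc - 10]
15. n5.off = true  [S.depth > -6]
16. n0.acc = 9  [A₁.pre + f.val - 6]
17. n0.sig = "up"  ["up"]
18. n0.depth = 28  [A₁.pre * 2 + 40]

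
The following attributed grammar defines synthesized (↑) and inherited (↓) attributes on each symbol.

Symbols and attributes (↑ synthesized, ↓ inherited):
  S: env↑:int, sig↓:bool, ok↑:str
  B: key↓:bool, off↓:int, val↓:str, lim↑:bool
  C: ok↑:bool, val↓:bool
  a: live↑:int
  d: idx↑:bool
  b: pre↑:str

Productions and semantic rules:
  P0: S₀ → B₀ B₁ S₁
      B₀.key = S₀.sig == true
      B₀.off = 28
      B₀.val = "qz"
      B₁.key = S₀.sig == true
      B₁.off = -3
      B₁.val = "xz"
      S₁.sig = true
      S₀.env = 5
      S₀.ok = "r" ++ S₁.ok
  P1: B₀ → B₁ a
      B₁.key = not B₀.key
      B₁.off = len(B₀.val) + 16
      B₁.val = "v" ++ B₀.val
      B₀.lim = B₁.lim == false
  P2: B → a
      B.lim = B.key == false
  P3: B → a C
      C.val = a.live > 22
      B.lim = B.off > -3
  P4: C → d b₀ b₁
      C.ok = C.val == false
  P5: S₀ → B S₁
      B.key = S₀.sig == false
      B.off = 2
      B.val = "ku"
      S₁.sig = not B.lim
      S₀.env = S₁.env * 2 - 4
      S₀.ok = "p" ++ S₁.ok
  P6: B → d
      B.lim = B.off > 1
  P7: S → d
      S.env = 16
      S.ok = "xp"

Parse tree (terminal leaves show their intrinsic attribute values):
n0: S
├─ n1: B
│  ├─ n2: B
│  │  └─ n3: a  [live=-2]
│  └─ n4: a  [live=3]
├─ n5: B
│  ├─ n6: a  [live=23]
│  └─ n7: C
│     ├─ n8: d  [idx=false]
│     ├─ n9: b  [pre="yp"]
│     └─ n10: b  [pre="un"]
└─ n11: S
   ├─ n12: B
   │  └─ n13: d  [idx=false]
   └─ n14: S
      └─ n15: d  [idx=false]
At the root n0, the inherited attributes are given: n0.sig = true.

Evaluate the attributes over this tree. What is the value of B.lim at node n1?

false

1. n0.sig = true  [given at root]
2. n1.key = true  [S₀.sig == true]
3. n1.off = 28  [28]
4. n1.val = "qz"  ["qz"]
5. n2.key = false  [not B₀.key]
6. n2.off = 18  [len(B₀.val) + 16]
7. n2.val = "vqz"  ["v" ++ B₀.val]
8. n3.live = -2  [terminal]
9. n2.lim = true  [B.key == false]
10. n4.live = 3  [terminal]
11. n1.lim = false  [B₁.lim == false]
12. n5.key = true  [S₀.sig == true]
13. n5.off = -3  [-3]
14. n5.val = "xz"  ["xz"]
15. n6.live = 23  [terminal]
16. n7.val = true  [a.live > 22]
17. n8.idx = false  [terminal]
18. n9.pre = "yp"  [terminal]
19. n10.pre = "un"  [terminal]
20. n7.ok = false  [C.val == false]
21. n5.lim = false  [B.off > -3]
22. n11.sig = true  [true]
23. n12.key = false  [S₀.sig == false]
24. n12.off = 2  [2]
25. n12.val = "ku"  ["ku"]
26. n13.idx = false  [terminal]
27. n12.lim = true  [B.off > 1]
28. n14.sig = false  [not B.lim]
29. n15.idx = false  [terminal]
30. n14.env = 16  [16]
31. n14.ok = "xp"  ["xp"]
32. n11.env = 28  [S₁.env * 2 - 4]
33. n11.ok = "pxp"  ["p" ++ S₁.ok]
34. n0.env = 5  [5]
35. n0.ok = "rpxp"  ["r" ++ S₁.ok]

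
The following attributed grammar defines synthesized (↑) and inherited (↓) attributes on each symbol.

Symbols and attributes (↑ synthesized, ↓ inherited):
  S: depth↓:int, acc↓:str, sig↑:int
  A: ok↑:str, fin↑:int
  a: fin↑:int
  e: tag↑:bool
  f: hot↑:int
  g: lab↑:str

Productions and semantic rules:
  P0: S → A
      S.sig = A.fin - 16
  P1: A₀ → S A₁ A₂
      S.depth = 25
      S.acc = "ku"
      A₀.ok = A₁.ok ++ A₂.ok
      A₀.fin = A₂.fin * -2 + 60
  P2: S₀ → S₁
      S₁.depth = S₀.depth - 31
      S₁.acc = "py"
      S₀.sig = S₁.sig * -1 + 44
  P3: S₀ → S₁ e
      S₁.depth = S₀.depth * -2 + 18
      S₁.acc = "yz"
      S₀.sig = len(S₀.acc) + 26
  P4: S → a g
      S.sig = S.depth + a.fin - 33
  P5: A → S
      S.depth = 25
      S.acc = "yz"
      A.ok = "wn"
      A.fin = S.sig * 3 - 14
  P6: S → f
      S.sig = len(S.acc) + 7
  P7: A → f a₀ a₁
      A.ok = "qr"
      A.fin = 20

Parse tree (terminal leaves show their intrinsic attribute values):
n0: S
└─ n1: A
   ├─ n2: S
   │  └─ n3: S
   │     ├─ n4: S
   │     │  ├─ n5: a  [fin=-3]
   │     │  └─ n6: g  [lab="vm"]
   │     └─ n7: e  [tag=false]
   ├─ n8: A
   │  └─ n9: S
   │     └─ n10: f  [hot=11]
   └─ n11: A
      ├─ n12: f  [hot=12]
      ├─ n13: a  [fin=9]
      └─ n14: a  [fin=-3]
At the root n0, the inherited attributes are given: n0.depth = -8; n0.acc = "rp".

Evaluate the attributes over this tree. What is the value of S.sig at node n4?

1. n0.depth = -8  [given at root]
2. n0.acc = "rp"  [given at root]
3. n2.depth = 25  [25]
4. n2.acc = "ku"  ["ku"]
5. n3.depth = -6  [S₀.depth - 31]
6. n3.acc = "py"  ["py"]
7. n4.depth = 30  [S₀.depth * -2 + 18]
8. n4.acc = "yz"  ["yz"]
9. n5.fin = -3  [terminal]
10. n6.lab = "vm"  [terminal]
11. n4.sig = -6  [S.depth + a.fin - 33]
12. n7.tag = false  [terminal]
13. n3.sig = 28  [len(S₀.acc) + 26]
14. n2.sig = 16  [S₁.sig * -1 + 44]
15. n9.depth = 25  [25]
16. n9.acc = "yz"  ["yz"]
17. n10.hot = 11  [terminal]
18. n9.sig = 9  [len(S.acc) + 7]
19. n8.ok = "wn"  ["wn"]
20. n8.fin = 13  [S.sig * 3 - 14]
21. n12.hot = 12  [terminal]
22. n13.fin = 9  [terminal]
23. n14.fin = -3  [terminal]
24. n11.ok = "qr"  ["qr"]
25. n11.fin = 20  [20]
26. n1.ok = "wnqr"  [A₁.ok ++ A₂.ok]
27. n1.fin = 20  [A₂.fin * -2 + 60]
28. n0.sig = 4  [A.fin - 16]

-6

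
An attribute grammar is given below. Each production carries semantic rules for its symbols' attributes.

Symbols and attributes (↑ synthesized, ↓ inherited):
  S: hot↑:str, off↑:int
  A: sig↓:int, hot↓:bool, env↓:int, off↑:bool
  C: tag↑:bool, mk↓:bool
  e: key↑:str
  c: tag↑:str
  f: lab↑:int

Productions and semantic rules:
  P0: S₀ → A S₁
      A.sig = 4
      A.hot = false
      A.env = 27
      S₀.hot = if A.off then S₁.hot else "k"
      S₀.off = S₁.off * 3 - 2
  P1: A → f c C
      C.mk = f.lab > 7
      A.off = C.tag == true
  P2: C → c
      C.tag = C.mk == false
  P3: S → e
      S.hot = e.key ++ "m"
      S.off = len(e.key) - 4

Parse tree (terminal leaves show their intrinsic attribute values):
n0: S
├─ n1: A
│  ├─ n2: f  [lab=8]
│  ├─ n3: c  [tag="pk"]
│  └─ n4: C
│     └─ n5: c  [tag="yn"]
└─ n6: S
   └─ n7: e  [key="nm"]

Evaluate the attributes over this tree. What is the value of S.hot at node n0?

1. n1.sig = 4  [4]
2. n1.hot = false  [false]
3. n1.env = 27  [27]
4. n2.lab = 8  [terminal]
5. n3.tag = "pk"  [terminal]
6. n4.mk = true  [f.lab > 7]
7. n5.tag = "yn"  [terminal]
8. n4.tag = false  [C.mk == false]
9. n1.off = false  [C.tag == true]
10. n7.key = "nm"  [terminal]
11. n6.hot = "nmm"  [e.key ++ "m"]
12. n6.off = -2  [len(e.key) - 4]
13. n0.hot = "k"  [if A.off then S₁.hot else "k"]
14. n0.off = -8  [S₁.off * 3 - 2]

"k"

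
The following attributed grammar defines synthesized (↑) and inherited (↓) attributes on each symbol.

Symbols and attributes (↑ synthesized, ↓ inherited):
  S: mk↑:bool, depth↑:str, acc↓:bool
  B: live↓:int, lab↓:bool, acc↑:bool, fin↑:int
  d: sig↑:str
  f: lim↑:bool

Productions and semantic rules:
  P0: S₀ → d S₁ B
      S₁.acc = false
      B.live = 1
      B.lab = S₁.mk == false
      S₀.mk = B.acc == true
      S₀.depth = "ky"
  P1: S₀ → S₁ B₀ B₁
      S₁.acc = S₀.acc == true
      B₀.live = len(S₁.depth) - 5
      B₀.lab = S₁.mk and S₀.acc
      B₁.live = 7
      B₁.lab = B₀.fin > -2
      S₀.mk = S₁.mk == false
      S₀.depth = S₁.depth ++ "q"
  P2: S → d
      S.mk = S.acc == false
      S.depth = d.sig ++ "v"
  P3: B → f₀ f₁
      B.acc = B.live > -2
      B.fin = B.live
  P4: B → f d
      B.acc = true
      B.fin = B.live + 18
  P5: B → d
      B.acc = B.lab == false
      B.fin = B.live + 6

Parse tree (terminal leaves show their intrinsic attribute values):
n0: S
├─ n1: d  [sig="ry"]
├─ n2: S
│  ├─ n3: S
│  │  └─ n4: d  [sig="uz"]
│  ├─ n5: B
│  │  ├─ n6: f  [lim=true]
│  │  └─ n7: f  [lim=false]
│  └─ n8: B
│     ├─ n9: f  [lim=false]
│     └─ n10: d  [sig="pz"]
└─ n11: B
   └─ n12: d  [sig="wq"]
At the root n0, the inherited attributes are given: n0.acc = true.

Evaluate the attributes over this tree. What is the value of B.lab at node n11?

1. n0.acc = true  [given at root]
2. n1.sig = "ry"  [terminal]
3. n2.acc = false  [false]
4. n3.acc = false  [S₀.acc == true]
5. n4.sig = "uz"  [terminal]
6. n3.mk = true  [S.acc == false]
7. n3.depth = "uzv"  [d.sig ++ "v"]
8. n5.live = -2  [len(S₁.depth) - 5]
9. n5.lab = false  [S₁.mk and S₀.acc]
10. n6.lim = true  [terminal]
11. n7.lim = false  [terminal]
12. n5.acc = false  [B.live > -2]
13. n5.fin = -2  [B.live]
14. n8.live = 7  [7]
15. n8.lab = false  [B₀.fin > -2]
16. n9.lim = false  [terminal]
17. n10.sig = "pz"  [terminal]
18. n8.acc = true  [true]
19. n8.fin = 25  [B.live + 18]
20. n2.mk = false  [S₁.mk == false]
21. n2.depth = "uzvq"  [S₁.depth ++ "q"]
22. n11.live = 1  [1]
23. n11.lab = true  [S₁.mk == false]
24. n12.sig = "wq"  [terminal]
25. n11.acc = false  [B.lab == false]
26. n11.fin = 7  [B.live + 6]
27. n0.mk = false  [B.acc == true]
28. n0.depth = "ky"  ["ky"]

true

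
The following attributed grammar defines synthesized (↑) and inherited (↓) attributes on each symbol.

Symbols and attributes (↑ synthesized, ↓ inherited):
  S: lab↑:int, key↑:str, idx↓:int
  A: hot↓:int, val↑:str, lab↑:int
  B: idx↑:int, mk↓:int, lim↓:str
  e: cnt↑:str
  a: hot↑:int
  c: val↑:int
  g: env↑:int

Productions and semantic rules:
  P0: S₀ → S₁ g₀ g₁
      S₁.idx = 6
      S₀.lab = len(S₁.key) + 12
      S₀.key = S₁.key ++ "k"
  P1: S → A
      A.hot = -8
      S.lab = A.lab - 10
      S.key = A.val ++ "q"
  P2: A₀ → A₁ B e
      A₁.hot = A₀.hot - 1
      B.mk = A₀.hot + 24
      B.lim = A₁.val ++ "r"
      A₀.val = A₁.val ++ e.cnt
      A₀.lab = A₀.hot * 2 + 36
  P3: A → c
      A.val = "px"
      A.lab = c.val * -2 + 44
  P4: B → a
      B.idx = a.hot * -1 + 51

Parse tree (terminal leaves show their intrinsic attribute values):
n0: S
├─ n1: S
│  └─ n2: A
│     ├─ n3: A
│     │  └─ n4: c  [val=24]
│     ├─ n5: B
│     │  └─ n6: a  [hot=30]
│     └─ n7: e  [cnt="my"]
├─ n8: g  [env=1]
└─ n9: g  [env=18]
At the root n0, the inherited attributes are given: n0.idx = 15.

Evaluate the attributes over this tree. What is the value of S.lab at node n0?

1. n0.idx = 15  [given at root]
2. n1.idx = 6  [6]
3. n2.hot = -8  [-8]
4. n3.hot = -9  [A₀.hot - 1]
5. n4.val = 24  [terminal]
6. n3.val = "px"  ["px"]
7. n3.lab = -4  [c.val * -2 + 44]
8. n5.mk = 16  [A₀.hot + 24]
9. n5.lim = "pxr"  [A₁.val ++ "r"]
10. n6.hot = 30  [terminal]
11. n5.idx = 21  [a.hot * -1 + 51]
12. n7.cnt = "my"  [terminal]
13. n2.val = "pxmy"  [A₁.val ++ e.cnt]
14. n2.lab = 20  [A₀.hot * 2 + 36]
15. n1.lab = 10  [A.lab - 10]
16. n1.key = "pxmyq"  [A.val ++ "q"]
17. n8.env = 1  [terminal]
18. n9.env = 18  [terminal]
19. n0.lab = 17  [len(S₁.key) + 12]
20. n0.key = "pxmyqk"  [S₁.key ++ "k"]

17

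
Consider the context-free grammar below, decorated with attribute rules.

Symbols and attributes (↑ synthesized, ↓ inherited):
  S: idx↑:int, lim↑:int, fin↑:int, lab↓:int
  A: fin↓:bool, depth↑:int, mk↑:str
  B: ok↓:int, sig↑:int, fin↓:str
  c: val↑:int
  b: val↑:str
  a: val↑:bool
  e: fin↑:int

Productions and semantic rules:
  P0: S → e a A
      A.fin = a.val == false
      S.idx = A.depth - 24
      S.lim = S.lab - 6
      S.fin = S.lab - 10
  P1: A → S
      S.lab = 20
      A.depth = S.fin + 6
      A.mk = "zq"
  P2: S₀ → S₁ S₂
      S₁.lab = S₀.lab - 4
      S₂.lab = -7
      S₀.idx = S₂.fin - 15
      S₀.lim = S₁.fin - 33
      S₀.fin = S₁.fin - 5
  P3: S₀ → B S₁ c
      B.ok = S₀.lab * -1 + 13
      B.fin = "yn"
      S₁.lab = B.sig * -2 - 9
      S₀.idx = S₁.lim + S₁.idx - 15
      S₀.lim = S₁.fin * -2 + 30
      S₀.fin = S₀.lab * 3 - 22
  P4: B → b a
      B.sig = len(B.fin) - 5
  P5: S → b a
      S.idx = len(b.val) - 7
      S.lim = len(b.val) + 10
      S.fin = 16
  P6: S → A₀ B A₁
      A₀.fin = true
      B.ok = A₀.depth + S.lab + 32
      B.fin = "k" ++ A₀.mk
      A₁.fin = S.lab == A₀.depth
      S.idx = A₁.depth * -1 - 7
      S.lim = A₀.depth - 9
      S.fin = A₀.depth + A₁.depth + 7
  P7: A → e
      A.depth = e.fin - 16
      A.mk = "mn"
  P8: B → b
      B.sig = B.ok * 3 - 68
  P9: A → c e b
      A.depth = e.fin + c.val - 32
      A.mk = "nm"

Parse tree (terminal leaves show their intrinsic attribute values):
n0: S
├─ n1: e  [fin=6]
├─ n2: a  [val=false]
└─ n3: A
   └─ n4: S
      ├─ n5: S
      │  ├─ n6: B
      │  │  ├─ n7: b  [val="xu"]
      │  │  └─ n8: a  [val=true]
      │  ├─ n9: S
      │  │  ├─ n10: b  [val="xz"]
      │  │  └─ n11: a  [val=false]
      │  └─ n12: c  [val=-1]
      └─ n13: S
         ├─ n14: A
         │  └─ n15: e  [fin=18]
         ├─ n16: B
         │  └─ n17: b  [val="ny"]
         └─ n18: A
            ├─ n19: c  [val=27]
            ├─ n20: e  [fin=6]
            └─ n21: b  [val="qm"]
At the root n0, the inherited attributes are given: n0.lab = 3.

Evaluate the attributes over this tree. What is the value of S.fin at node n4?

21

1. n0.lab = 3  [given at root]
2. n1.fin = 6  [terminal]
3. n2.val = false  [terminal]
4. n3.fin = true  [a.val == false]
5. n4.lab = 20  [20]
6. n5.lab = 16  [S₀.lab - 4]
7. n6.ok = -3  [S₀.lab * -1 + 13]
8. n6.fin = "yn"  ["yn"]
9. n7.val = "xu"  [terminal]
10. n8.val = true  [terminal]
11. n6.sig = -3  [len(B.fin) - 5]
12. n9.lab = -3  [B.sig * -2 - 9]
13. n10.val = "xz"  [terminal]
14. n11.val = false  [terminal]
15. n9.idx = -5  [len(b.val) - 7]
16. n9.lim = 12  [len(b.val) + 10]
17. n9.fin = 16  [16]
18. n12.val = -1  [terminal]
19. n5.idx = -8  [S₁.lim + S₁.idx - 15]
20. n5.lim = -2  [S₁.fin * -2 + 30]
21. n5.fin = 26  [S₀.lab * 3 - 22]
22. n13.lab = -7  [-7]
23. n14.fin = true  [true]
24. n15.fin = 18  [terminal]
25. n14.depth = 2  [e.fin - 16]
26. n14.mk = "mn"  ["mn"]
27. n16.ok = 27  [A₀.depth + S.lab + 32]
28. n16.fin = "kmn"  ["k" ++ A₀.mk]
29. n17.val = "ny"  [terminal]
30. n16.sig = 13  [B.ok * 3 - 68]
31. n18.fin = false  [S.lab == A₀.depth]
32. n19.val = 27  [terminal]
33. n20.fin = 6  [terminal]
34. n21.val = "qm"  [terminal]
35. n18.depth = 1  [e.fin + c.val - 32]
36. n18.mk = "nm"  ["nm"]
37. n13.idx = -8  [A₁.depth * -1 - 7]
38. n13.lim = -7  [A₀.depth - 9]
39. n13.fin = 10  [A₀.depth + A₁.depth + 7]
40. n4.idx = -5  [S₂.fin - 15]
41. n4.lim = -7  [S₁.fin - 33]
42. n4.fin = 21  [S₁.fin - 5]
43. n3.depth = 27  [S.fin + 6]
44. n3.mk = "zq"  ["zq"]
45. n0.idx = 3  [A.depth - 24]
46. n0.lim = -3  [S.lab - 6]
47. n0.fin = -7  [S.lab - 10]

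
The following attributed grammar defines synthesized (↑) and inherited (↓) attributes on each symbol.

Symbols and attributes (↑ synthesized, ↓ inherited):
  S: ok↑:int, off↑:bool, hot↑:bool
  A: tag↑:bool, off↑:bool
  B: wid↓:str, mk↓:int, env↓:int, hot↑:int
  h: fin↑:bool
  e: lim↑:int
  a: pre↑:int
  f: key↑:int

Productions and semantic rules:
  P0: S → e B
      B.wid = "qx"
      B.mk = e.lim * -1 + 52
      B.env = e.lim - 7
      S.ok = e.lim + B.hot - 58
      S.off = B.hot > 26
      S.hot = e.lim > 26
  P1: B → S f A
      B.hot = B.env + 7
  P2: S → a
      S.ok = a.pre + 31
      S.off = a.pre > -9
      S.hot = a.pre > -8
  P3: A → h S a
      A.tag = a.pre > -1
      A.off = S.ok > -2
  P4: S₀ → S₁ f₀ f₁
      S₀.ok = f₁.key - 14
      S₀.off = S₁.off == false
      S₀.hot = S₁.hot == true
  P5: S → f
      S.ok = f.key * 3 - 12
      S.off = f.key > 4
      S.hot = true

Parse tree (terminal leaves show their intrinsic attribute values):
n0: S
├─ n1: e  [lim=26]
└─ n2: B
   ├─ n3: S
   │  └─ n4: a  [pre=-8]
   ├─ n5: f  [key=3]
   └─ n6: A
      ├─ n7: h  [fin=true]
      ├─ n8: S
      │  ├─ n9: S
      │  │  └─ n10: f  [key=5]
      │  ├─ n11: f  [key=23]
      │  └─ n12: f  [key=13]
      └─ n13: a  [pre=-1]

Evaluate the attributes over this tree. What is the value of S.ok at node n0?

-6

1. n1.lim = 26  [terminal]
2. n2.wid = "qx"  ["qx"]
3. n2.mk = 26  [e.lim * -1 + 52]
4. n2.env = 19  [e.lim - 7]
5. n4.pre = -8  [terminal]
6. n3.ok = 23  [a.pre + 31]
7. n3.off = true  [a.pre > -9]
8. n3.hot = false  [a.pre > -8]
9. n5.key = 3  [terminal]
10. n7.fin = true  [terminal]
11. n10.key = 5  [terminal]
12. n9.ok = 3  [f.key * 3 - 12]
13. n9.off = true  [f.key > 4]
14. n9.hot = true  [true]
15. n11.key = 23  [terminal]
16. n12.key = 13  [terminal]
17. n8.ok = -1  [f₁.key - 14]
18. n8.off = false  [S₁.off == false]
19. n8.hot = true  [S₁.hot == true]
20. n13.pre = -1  [terminal]
21. n6.tag = false  [a.pre > -1]
22. n6.off = true  [S.ok > -2]
23. n2.hot = 26  [B.env + 7]
24. n0.ok = -6  [e.lim + B.hot - 58]
25. n0.off = false  [B.hot > 26]
26. n0.hot = false  [e.lim > 26]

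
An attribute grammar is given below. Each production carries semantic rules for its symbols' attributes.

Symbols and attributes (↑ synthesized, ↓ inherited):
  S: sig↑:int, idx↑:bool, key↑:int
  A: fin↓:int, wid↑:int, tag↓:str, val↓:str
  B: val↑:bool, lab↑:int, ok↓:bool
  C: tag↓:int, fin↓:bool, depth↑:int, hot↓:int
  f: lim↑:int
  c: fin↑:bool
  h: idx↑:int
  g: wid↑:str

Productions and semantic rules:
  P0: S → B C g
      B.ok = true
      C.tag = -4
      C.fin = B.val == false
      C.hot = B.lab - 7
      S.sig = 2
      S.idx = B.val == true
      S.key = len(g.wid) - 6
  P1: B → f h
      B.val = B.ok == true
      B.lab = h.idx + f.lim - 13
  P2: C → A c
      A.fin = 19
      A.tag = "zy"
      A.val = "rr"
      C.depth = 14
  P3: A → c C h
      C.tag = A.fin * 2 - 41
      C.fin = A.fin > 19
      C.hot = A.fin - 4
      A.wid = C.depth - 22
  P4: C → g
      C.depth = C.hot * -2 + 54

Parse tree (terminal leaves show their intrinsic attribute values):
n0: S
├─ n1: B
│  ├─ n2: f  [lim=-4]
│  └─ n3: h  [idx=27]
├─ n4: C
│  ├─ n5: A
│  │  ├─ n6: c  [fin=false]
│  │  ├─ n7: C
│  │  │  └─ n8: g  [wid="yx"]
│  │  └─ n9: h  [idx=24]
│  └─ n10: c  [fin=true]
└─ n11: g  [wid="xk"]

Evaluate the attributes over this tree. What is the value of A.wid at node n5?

1. n1.ok = true  [true]
2. n2.lim = -4  [terminal]
3. n3.idx = 27  [terminal]
4. n1.val = true  [B.ok == true]
5. n1.lab = 10  [h.idx + f.lim - 13]
6. n4.tag = -4  [-4]
7. n4.fin = false  [B.val == false]
8. n4.hot = 3  [B.lab - 7]
9. n5.fin = 19  [19]
10. n5.tag = "zy"  ["zy"]
11. n5.val = "rr"  ["rr"]
12. n6.fin = false  [terminal]
13. n7.tag = -3  [A.fin * 2 - 41]
14. n7.fin = false  [A.fin > 19]
15. n7.hot = 15  [A.fin - 4]
16. n8.wid = "yx"  [terminal]
17. n7.depth = 24  [C.hot * -2 + 54]
18. n9.idx = 24  [terminal]
19. n5.wid = 2  [C.depth - 22]
20. n10.fin = true  [terminal]
21. n4.depth = 14  [14]
22. n11.wid = "xk"  [terminal]
23. n0.sig = 2  [2]
24. n0.idx = true  [B.val == true]
25. n0.key = -4  [len(g.wid) - 6]

2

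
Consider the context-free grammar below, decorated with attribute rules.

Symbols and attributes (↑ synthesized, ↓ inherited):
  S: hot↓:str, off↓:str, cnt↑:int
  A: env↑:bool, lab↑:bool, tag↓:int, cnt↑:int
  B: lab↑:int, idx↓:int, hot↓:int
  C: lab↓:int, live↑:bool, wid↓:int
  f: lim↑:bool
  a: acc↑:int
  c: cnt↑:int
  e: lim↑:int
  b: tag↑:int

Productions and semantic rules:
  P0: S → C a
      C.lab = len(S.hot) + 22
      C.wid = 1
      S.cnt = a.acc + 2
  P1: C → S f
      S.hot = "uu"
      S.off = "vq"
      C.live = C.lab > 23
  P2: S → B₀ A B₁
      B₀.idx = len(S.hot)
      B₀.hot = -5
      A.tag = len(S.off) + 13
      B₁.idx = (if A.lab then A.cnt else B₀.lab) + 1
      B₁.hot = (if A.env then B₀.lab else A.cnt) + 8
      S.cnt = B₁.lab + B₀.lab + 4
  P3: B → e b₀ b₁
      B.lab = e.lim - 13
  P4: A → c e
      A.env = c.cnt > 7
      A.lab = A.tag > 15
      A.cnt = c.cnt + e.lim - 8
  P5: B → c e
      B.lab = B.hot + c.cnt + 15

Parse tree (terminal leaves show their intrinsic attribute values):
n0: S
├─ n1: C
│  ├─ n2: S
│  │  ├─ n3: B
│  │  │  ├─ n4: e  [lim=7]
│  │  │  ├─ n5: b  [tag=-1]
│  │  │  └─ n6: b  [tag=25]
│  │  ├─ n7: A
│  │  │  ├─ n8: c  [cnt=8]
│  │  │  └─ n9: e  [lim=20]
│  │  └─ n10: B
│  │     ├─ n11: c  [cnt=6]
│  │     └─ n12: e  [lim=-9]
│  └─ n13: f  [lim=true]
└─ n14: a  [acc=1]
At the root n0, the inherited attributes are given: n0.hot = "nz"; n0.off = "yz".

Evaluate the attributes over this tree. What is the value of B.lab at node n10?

23

1. n0.hot = "nz"  [given at root]
2. n0.off = "yz"  [given at root]
3. n1.lab = 24  [len(S.hot) + 22]
4. n1.wid = 1  [1]
5. n2.hot = "uu"  ["uu"]
6. n2.off = "vq"  ["vq"]
7. n3.idx = 2  [len(S.hot)]
8. n3.hot = -5  [-5]
9. n4.lim = 7  [terminal]
10. n5.tag = -1  [terminal]
11. n6.tag = 25  [terminal]
12. n3.lab = -6  [e.lim - 13]
13. n7.tag = 15  [len(S.off) + 13]
14. n8.cnt = 8  [terminal]
15. n9.lim = 20  [terminal]
16. n7.env = true  [c.cnt > 7]
17. n7.lab = false  [A.tag > 15]
18. n7.cnt = 20  [c.cnt + e.lim - 8]
19. n10.idx = -5  [(if A.lab then A.cnt else B₀.lab) + 1]
20. n10.hot = 2  [(if A.env then B₀.lab else A.cnt) + 8]
21. n11.cnt = 6  [terminal]
22. n12.lim = -9  [terminal]
23. n10.lab = 23  [B.hot + c.cnt + 15]
24. n2.cnt = 21  [B₁.lab + B₀.lab + 4]
25. n13.lim = true  [terminal]
26. n1.live = true  [C.lab > 23]
27. n14.acc = 1  [terminal]
28. n0.cnt = 3  [a.acc + 2]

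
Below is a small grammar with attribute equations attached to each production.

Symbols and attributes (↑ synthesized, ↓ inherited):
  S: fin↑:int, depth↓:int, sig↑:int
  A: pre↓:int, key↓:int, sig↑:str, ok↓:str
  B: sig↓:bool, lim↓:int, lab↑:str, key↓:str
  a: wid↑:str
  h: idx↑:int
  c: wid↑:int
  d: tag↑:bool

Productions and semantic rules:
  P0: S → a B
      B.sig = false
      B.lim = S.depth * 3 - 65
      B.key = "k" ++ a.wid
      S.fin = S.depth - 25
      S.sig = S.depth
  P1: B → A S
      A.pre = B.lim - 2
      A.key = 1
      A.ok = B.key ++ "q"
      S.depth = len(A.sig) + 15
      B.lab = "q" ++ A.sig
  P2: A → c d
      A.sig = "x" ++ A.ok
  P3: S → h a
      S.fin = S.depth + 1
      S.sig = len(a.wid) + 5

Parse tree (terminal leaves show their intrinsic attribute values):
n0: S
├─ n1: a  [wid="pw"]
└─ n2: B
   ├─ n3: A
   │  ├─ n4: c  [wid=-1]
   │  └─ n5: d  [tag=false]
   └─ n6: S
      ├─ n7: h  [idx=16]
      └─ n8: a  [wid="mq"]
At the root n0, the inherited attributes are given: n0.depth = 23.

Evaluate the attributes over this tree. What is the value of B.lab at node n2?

1. n0.depth = 23  [given at root]
2. n1.wid = "pw"  [terminal]
3. n2.sig = false  [false]
4. n2.lim = 4  [S.depth * 3 - 65]
5. n2.key = "kpw"  ["k" ++ a.wid]
6. n3.pre = 2  [B.lim - 2]
7. n3.key = 1  [1]
8. n3.ok = "kpwq"  [B.key ++ "q"]
9. n4.wid = -1  [terminal]
10. n5.tag = false  [terminal]
11. n3.sig = "xkpwq"  ["x" ++ A.ok]
12. n6.depth = 20  [len(A.sig) + 15]
13. n7.idx = 16  [terminal]
14. n8.wid = "mq"  [terminal]
15. n6.fin = 21  [S.depth + 1]
16. n6.sig = 7  [len(a.wid) + 5]
17. n2.lab = "qxkpwq"  ["q" ++ A.sig]
18. n0.fin = -2  [S.depth - 25]
19. n0.sig = 23  [S.depth]

"qxkpwq"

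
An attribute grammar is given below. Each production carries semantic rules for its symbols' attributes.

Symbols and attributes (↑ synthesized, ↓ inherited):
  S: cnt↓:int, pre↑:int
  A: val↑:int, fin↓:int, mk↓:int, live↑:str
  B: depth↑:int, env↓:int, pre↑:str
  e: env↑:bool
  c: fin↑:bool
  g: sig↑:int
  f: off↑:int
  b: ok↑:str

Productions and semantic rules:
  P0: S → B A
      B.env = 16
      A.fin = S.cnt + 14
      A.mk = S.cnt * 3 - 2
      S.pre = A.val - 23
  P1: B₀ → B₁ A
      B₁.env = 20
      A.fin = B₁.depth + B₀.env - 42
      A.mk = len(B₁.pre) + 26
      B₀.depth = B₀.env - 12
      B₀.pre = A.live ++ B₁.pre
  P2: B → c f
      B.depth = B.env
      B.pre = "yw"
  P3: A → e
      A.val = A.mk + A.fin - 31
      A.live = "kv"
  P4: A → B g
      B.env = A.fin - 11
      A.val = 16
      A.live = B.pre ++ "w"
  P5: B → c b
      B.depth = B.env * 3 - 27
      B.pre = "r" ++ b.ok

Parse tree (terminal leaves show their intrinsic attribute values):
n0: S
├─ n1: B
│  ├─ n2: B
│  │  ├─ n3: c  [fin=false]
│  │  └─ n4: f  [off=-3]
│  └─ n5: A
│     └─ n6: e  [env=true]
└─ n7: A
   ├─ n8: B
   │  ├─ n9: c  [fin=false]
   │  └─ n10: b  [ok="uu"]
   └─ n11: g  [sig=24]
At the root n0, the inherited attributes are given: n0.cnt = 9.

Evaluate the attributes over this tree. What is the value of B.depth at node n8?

1. n0.cnt = 9  [given at root]
2. n1.env = 16  [16]
3. n2.env = 20  [20]
4. n3.fin = false  [terminal]
5. n4.off = -3  [terminal]
6. n2.depth = 20  [B.env]
7. n2.pre = "yw"  ["yw"]
8. n5.fin = -6  [B₁.depth + B₀.env - 42]
9. n5.mk = 28  [len(B₁.pre) + 26]
10. n6.env = true  [terminal]
11. n5.val = -9  [A.mk + A.fin - 31]
12. n5.live = "kv"  ["kv"]
13. n1.depth = 4  [B₀.env - 12]
14. n1.pre = "kvyw"  [A.live ++ B₁.pre]
15. n7.fin = 23  [S.cnt + 14]
16. n7.mk = 25  [S.cnt * 3 - 2]
17. n8.env = 12  [A.fin - 11]
18. n9.fin = false  [terminal]
19. n10.ok = "uu"  [terminal]
20. n8.depth = 9  [B.env * 3 - 27]
21. n8.pre = "ruu"  ["r" ++ b.ok]
22. n11.sig = 24  [terminal]
23. n7.val = 16  [16]
24. n7.live = "ruuw"  [B.pre ++ "w"]
25. n0.pre = -7  [A.val - 23]

9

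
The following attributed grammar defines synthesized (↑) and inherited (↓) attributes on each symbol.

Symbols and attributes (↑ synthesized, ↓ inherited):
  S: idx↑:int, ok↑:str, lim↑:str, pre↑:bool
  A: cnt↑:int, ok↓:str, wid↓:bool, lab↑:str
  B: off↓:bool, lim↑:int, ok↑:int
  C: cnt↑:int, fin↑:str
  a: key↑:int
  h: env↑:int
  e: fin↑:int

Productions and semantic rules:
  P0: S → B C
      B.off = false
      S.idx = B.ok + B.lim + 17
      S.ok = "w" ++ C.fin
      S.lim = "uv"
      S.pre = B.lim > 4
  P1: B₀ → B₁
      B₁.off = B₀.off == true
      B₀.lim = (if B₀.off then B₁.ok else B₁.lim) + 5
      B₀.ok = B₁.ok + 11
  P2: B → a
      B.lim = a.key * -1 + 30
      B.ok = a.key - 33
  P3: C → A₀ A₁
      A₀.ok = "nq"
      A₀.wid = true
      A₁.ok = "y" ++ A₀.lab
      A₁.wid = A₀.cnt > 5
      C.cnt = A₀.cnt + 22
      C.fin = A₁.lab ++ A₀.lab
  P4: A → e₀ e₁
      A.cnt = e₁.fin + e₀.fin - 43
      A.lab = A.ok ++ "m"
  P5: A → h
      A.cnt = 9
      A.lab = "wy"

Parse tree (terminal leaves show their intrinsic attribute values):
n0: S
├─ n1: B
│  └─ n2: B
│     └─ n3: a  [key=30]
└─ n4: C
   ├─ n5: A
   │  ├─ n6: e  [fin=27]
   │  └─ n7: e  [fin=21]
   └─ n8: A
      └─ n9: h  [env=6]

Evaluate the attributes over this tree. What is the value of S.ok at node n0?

1. n1.off = false  [false]
2. n2.off = false  [B₀.off == true]
3. n3.key = 30  [terminal]
4. n2.lim = 0  [a.key * -1 + 30]
5. n2.ok = -3  [a.key - 33]
6. n1.lim = 5  [(if B₀.off then B₁.ok else B₁.lim) + 5]
7. n1.ok = 8  [B₁.ok + 11]
8. n5.ok = "nq"  ["nq"]
9. n5.wid = true  [true]
10. n6.fin = 27  [terminal]
11. n7.fin = 21  [terminal]
12. n5.cnt = 5  [e₁.fin + e₀.fin - 43]
13. n5.lab = "nqm"  [A.ok ++ "m"]
14. n8.ok = "ynqm"  ["y" ++ A₀.lab]
15. n8.wid = false  [A₀.cnt > 5]
16. n9.env = 6  [terminal]
17. n8.cnt = 9  [9]
18. n8.lab = "wy"  ["wy"]
19. n4.cnt = 27  [A₀.cnt + 22]
20. n4.fin = "wynqm"  [A₁.lab ++ A₀.lab]
21. n0.idx = 30  [B.ok + B.lim + 17]
22. n0.ok = "wwynqm"  ["w" ++ C.fin]
23. n0.lim = "uv"  ["uv"]
24. n0.pre = true  [B.lim > 4]

"wwynqm"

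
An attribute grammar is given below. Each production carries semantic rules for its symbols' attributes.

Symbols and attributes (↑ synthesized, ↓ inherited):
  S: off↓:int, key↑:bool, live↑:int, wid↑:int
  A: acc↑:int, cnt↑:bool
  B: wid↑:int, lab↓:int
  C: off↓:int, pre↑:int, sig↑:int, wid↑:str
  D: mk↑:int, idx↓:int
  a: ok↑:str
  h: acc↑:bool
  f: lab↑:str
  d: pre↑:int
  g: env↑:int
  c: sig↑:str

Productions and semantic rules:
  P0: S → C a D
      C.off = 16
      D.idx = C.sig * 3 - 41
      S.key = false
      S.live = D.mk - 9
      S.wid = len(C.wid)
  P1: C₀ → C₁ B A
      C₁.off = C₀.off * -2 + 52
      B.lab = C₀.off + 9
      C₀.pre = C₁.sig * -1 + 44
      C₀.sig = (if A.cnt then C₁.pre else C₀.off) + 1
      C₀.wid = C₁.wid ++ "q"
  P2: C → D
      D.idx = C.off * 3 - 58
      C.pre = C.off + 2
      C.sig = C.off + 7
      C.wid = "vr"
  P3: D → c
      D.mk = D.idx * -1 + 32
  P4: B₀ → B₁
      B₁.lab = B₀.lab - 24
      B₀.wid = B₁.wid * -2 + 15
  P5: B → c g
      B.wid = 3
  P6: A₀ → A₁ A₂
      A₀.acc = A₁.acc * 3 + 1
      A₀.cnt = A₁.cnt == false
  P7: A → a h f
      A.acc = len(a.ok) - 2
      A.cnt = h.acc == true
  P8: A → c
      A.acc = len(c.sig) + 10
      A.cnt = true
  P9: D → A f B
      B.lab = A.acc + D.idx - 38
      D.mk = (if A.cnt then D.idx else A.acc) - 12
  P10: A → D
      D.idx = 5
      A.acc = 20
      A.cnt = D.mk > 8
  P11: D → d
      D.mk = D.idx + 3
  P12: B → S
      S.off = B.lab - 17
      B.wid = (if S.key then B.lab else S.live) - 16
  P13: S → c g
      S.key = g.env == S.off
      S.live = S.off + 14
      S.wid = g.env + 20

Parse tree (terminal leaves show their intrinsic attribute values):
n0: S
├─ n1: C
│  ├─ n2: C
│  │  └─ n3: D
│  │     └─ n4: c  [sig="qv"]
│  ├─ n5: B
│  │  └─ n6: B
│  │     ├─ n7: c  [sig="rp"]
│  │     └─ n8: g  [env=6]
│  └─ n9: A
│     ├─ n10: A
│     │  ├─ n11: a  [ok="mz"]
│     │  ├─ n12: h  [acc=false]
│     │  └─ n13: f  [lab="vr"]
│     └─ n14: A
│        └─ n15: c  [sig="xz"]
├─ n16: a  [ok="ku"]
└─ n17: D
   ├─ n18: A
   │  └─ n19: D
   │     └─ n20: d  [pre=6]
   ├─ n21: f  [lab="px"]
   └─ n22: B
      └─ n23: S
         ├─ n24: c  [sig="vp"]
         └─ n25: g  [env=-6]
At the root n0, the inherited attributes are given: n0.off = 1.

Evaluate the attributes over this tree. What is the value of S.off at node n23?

1. n0.off = 1  [given at root]
2. n1.off = 16  [16]
3. n2.off = 20  [C₀.off * -2 + 52]
4. n3.idx = 2  [C.off * 3 - 58]
5. n4.sig = "qv"  [terminal]
6. n3.mk = 30  [D.idx * -1 + 32]
7. n2.pre = 22  [C.off + 2]
8. n2.sig = 27  [C.off + 7]
9. n2.wid = "vr"  ["vr"]
10. n5.lab = 25  [C₀.off + 9]
11. n6.lab = 1  [B₀.lab - 24]
12. n7.sig = "rp"  [terminal]
13. n8.env = 6  [terminal]
14. n6.wid = 3  [3]
15. n5.wid = 9  [B₁.wid * -2 + 15]
16. n11.ok = "mz"  [terminal]
17. n12.acc = false  [terminal]
18. n13.lab = "vr"  [terminal]
19. n10.acc = 0  [len(a.ok) - 2]
20. n10.cnt = false  [h.acc == true]
21. n15.sig = "xz"  [terminal]
22. n14.acc = 12  [len(c.sig) + 10]
23. n14.cnt = true  [true]
24. n9.acc = 1  [A₁.acc * 3 + 1]
25. n9.cnt = true  [A₁.cnt == false]
26. n1.pre = 17  [C₁.sig * -1 + 44]
27. n1.sig = 23  [(if A.cnt then C₁.pre else C₀.off) + 1]
28. n1.wid = "vrq"  [C₁.wid ++ "q"]
29. n16.ok = "ku"  [terminal]
30. n17.idx = 28  [C.sig * 3 - 41]
31. n19.idx = 5  [5]
32. n20.pre = 6  [terminal]
33. n19.mk = 8  [D.idx + 3]
34. n18.acc = 20  [20]
35. n18.cnt = false  [D.mk > 8]
36. n21.lab = "px"  [terminal]
37. n22.lab = 10  [A.acc + D.idx - 38]
38. n23.off = -7  [B.lab - 17]
39. n24.sig = "vp"  [terminal]
40. n25.env = -6  [terminal]
41. n23.key = false  [g.env == S.off]
42. n23.live = 7  [S.off + 14]
43. n23.wid = 14  [g.env + 20]
44. n22.wid = -9  [(if S.key then B.lab else S.live) - 16]
45. n17.mk = 8  [(if A.cnt then D.idx else A.acc) - 12]
46. n0.key = false  [false]
47. n0.live = -1  [D.mk - 9]
48. n0.wid = 3  [len(C.wid)]

-7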